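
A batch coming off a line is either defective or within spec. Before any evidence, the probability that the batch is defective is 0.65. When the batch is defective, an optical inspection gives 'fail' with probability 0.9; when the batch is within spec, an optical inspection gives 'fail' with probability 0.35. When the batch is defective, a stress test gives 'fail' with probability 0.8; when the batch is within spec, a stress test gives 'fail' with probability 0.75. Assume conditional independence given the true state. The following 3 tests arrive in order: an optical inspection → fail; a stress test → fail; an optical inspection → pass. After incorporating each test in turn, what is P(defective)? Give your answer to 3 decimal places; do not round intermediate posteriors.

After an optical inspection='fail': P(defective) = 0.9·0.6500 / (0.9·0.6500 + 0.35·0.3500) ≈ 0.8269
After a stress test='fail': P(defective) = 0.8·0.8269 / (0.8·0.8269 + 0.75·0.1731) ≈ 0.8359
After an optical inspection='pass': P(defective) = 0.1·0.8359 / (0.1·0.8359 + 0.65·0.1641) ≈ 0.4394

0.439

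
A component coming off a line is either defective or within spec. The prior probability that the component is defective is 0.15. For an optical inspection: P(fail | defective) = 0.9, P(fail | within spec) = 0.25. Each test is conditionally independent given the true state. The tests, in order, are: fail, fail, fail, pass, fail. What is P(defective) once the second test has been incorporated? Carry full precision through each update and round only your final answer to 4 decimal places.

After 'fail': P(defective) = 0.9·0.1500 / (0.9·0.1500 + 0.25·0.8500) ≈ 0.3885
After 'fail': P(defective) = 0.9·0.3885 / (0.9·0.3885 + 0.25·0.6115) ≈ 0.6958

0.6958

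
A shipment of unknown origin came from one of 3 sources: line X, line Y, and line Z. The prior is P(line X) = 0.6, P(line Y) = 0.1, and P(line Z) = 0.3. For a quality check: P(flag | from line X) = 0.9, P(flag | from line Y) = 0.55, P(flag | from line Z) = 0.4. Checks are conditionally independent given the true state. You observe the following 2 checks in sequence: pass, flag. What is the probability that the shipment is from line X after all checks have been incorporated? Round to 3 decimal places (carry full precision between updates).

0.358

After 'pass': normaliser = 0.1·0.6000 + 0.45·0.1000 + 0.6·0.3000; P(line X) ≈ 0.2105, P(line Y) ≈ 0.1579, P(line Z) ≈ 0.6316
After 'flag': normaliser = 0.9·0.2105 + 0.55·0.1579 + 0.4·0.6316; P(line X) ≈ 0.3582, P(line Y) ≈ 0.1642, P(line Z) ≈ 0.4776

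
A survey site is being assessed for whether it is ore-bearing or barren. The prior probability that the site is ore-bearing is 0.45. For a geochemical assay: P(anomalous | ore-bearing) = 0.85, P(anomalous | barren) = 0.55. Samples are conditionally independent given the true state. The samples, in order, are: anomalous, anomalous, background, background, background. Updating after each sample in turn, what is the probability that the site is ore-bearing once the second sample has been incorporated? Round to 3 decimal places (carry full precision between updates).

0.661

Apply Bayes' rule sequentially, carrying P(ore) forward.
After 'anomalous': P(ore) = 0.85·0.4500 / (0.85·0.4500 + 0.55·0.5500) ≈ 0.5584
After 'anomalous': P(ore) = 0.85·0.5584 / (0.85·0.5584 + 0.55·0.4416) ≈ 0.6615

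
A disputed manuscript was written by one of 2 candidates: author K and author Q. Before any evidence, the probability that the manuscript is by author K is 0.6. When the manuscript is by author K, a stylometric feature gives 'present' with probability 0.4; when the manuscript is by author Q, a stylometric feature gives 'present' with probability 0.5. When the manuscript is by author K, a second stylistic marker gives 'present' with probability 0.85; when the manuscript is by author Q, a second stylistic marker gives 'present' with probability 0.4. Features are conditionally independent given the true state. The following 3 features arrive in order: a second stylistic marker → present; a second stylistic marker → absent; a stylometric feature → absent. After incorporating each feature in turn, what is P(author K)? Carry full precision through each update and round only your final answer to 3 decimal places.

0.489

After a second stylistic marker='present': P(author K) = 0.85·0.6000 / (0.85·0.6000 + 0.4·0.4000) ≈ 0.7612
After a second stylistic marker='absent': P(author K) = 0.15·0.7612 / (0.15·0.7612 + 0.6·0.2388) ≈ 0.4435
After a stylometric feature='absent': P(author K) = 0.6·0.4435 / (0.6·0.4435 + 0.5·0.5565) ≈ 0.4888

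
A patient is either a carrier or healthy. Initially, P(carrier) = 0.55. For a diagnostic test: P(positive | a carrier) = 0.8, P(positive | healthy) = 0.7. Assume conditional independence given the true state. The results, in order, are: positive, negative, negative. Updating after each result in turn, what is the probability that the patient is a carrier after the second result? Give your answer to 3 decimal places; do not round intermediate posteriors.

0.482

After 'positive': P(carrier) = 0.8·0.5500 / (0.8·0.5500 + 0.7·0.4500) ≈ 0.5828
After 'negative': P(carrier) = 0.2·0.5828 / (0.2·0.5828 + 0.3·0.4172) ≈ 0.4822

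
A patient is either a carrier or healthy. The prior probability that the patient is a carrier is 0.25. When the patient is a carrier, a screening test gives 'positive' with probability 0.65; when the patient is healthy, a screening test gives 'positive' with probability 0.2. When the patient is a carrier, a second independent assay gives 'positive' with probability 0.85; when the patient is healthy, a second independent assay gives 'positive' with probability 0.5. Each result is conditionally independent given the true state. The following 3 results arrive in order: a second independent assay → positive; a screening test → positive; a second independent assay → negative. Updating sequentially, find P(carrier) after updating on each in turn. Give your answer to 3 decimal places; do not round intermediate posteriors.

After a second independent assay='positive': P(carrier) = 0.85·0.2500 / (0.85·0.2500 + 0.5·0.7500) ≈ 0.3617
After a screening test='positive': P(carrier) = 0.65·0.3617 / (0.65·0.3617 + 0.2·0.6383) ≈ 0.6481
After a second independent assay='negative': P(carrier) = 0.15·0.6481 / (0.15·0.6481 + 0.5·0.3519) ≈ 0.3559

0.356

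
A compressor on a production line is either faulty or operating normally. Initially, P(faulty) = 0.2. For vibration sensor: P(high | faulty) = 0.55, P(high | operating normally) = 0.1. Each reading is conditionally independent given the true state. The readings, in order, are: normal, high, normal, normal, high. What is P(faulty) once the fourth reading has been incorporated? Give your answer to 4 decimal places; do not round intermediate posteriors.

0.1467

After 'normal': P(faulty) = 0.45·0.2000 / (0.45·0.2000 + 0.9·0.8000) ≈ 0.1111
After 'high': P(faulty) = 0.55·0.1111 / (0.55·0.1111 + 0.1·0.8889) ≈ 0.4074
After 'normal': P(faulty) = 0.45·0.4074 / (0.45·0.4074 + 0.9·0.5926) ≈ 0.2558
After 'normal': P(faulty) = 0.45·0.2558 / (0.45·0.2558 + 0.9·0.7442) ≈ 0.1467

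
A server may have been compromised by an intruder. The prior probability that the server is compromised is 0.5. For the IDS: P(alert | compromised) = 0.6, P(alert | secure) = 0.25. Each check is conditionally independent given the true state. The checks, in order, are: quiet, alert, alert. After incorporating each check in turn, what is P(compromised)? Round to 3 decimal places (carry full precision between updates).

0.754

After 'quiet': P(compromised) = 0.4·0.5000 / (0.4·0.5000 + 0.75·0.5000) ≈ 0.3478
After 'alert': P(compromised) = 0.6·0.3478 / (0.6·0.3478 + 0.25·0.6522) ≈ 0.5614
After 'alert': P(compromised) = 0.6·0.5614 / (0.6·0.5614 + 0.25·0.4386) ≈ 0.7544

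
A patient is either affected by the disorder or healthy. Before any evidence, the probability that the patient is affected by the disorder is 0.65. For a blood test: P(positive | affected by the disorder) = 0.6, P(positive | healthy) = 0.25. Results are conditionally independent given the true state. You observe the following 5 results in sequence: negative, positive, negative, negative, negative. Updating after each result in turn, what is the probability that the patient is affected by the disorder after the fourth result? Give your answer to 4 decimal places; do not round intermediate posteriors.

0.4034

After 'negative': P(affected) = 0.4·0.6500 / (0.4·0.6500 + 0.75·0.3500) ≈ 0.4976
After 'positive': P(affected) = 0.6·0.4976 / (0.6·0.4976 + 0.25·0.5024) ≈ 0.7039
After 'negative': P(affected) = 0.4·0.7039 / (0.4·0.7039 + 0.75·0.2961) ≈ 0.5590
After 'negative': P(affected) = 0.4·0.5590 / (0.4·0.5590 + 0.75·0.4410) ≈ 0.4034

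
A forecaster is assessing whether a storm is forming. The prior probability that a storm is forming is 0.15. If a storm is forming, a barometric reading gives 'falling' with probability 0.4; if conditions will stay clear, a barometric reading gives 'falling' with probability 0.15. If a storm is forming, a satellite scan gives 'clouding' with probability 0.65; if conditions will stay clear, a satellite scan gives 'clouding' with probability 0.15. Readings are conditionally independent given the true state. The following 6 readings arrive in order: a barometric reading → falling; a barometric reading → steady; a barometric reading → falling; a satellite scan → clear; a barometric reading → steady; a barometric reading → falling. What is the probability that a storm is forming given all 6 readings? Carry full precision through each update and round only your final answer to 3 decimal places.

Each posterior becomes the prior for the next update.
After a barometric reading='falling': P(storm) = 0.4·0.1500 / (0.4·0.1500 + 0.15·0.8500) ≈ 0.3200
After a barometric reading='steady': P(storm) = 0.6·0.3200 / (0.6·0.3200 + 0.85·0.6800) ≈ 0.2494
After a barometric reading='falling': P(storm) = 0.4·0.2494 / (0.4·0.2494 + 0.15·0.7506) ≈ 0.4697
After a satellite scan='clear': P(storm) = 0.35·0.4697 / (0.35·0.4697 + 0.85·0.5303) ≈ 0.2673
After a barometric reading='steady': P(storm) = 0.6·0.2673 / (0.6·0.2673 + 0.85·0.7327) ≈ 0.2048
After a barometric reading='falling': P(storm) = 0.4·0.2048 / (0.4·0.2048 + 0.15·0.7952) ≈ 0.4071

0.407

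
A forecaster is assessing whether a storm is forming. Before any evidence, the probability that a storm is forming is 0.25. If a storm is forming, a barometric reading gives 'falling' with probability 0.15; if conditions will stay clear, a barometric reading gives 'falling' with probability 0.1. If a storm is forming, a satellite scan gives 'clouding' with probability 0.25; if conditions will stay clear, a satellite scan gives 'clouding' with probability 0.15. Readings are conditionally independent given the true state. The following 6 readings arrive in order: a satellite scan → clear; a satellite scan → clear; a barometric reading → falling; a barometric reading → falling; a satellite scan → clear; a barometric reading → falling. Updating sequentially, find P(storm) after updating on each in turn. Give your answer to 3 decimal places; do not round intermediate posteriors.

0.436

Apply Bayes' rule sequentially, carrying P(storm) forward.
After a satellite scan='clear': P(storm) = 0.75·0.2500 / (0.75·0.2500 + 0.85·0.7500) ≈ 0.2273
After a satellite scan='clear': P(storm) = 0.75·0.2273 / (0.75·0.2273 + 0.85·0.7727) ≈ 0.2060
After a barometric reading='falling': P(storm) = 0.15·0.2060 / (0.15·0.2060 + 0.1·0.7940) ≈ 0.2802
After a barometric reading='falling': P(storm) = 0.15·0.2802 / (0.15·0.2802 + 0.1·0.7198) ≈ 0.3687
After a satellite scan='clear': P(storm) = 0.75·0.3687 / (0.75·0.3687 + 0.85·0.6313) ≈ 0.3400
After a barometric reading='falling': P(storm) = 0.15·0.3400 / (0.15·0.3400 + 0.1·0.6600) ≈ 0.4359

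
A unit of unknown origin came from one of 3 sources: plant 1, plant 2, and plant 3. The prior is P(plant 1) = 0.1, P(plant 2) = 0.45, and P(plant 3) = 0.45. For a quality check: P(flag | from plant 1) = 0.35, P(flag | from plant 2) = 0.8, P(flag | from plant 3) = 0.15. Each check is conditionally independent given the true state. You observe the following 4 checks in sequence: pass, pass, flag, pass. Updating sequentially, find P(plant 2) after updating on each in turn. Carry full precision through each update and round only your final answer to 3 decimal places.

After 'pass': normaliser = 0.65·0.1000 + 0.2·0.4500 + 0.85·0.4500; P(plant 1) ≈ 0.1209, P(plant 2) ≈ 0.1674, P(plant 3) ≈ 0.7116
After 'pass': normaliser = 0.65·0.1209 + 0.2·0.1674 + 0.85·0.7116; P(plant 1) ≈ 0.1096, P(plant 2) ≈ 0.0467, P(plant 3) ≈ 0.8437
After 'flag': normaliser = 0.35·0.1096 + 0.8·0.0467 + 0.15·0.8437; P(plant 1) ≈ 0.1897, P(plant 2) ≈ 0.1847, P(plant 3) ≈ 0.6256
After 'pass': normaliser = 0.65·0.1897 + 0.2·0.1847 + 0.85·0.6256; P(plant 1) ≈ 0.1782, P(plant 2) ≈ 0.0534, P(plant 3) ≈ 0.7684

0.053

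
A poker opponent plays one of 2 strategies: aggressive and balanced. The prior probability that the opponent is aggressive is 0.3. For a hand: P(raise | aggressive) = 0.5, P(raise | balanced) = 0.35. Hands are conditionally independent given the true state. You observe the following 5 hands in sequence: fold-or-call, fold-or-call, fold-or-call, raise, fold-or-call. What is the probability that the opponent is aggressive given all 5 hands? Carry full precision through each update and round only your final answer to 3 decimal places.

0.177

Each posterior becomes the prior for the next update.
After 'fold-or-call': P(aggressive) = 0.5·0.3000 / (0.5·0.3000 + 0.65·0.7000) ≈ 0.2479
After 'fold-or-call': P(aggressive) = 0.5·0.2479 / (0.5·0.2479 + 0.65·0.7521) ≈ 0.2023
After 'fold-or-call': P(aggressive) = 0.5·0.2023 / (0.5·0.2023 + 0.65·0.7977) ≈ 0.1632
After 'raise': P(aggressive) = 0.5·0.1632 / (0.5·0.1632 + 0.35·0.8368) ≈ 0.2179
After 'fold-or-call': P(aggressive) = 0.5·0.2179 / (0.5·0.2179 + 0.65·0.7821) ≈ 0.1765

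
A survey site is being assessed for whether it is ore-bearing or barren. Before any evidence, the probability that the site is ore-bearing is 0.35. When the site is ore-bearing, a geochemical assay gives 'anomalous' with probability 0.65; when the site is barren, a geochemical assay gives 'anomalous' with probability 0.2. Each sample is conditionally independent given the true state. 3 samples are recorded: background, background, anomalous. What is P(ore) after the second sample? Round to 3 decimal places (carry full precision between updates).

Apply Bayes' rule sequentially, carrying P(ore) forward.
After 'background': P(ore) = 0.35·0.3500 / (0.35·0.3500 + 0.8·0.6500) ≈ 0.1907
After 'background': P(ore) = 0.35·0.1907 / (0.35·0.1907 + 0.8·0.8093) ≈ 0.0934

0.093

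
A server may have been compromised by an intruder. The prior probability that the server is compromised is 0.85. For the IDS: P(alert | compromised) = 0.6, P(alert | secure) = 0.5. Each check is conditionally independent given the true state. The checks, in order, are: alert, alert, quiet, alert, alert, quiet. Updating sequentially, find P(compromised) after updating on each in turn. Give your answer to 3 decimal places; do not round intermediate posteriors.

0.883

After 'alert': P(compromised) = 0.6·0.8500 / (0.6·0.8500 + 0.5·0.1500) ≈ 0.8718
After 'alert': P(compromised) = 0.6·0.8718 / (0.6·0.8718 + 0.5·0.1282) ≈ 0.8908
After 'quiet': P(compromised) = 0.4·0.8908 / (0.4·0.8908 + 0.5·0.1092) ≈ 0.8672
After 'alert': P(compromised) = 0.6·0.8672 / (0.6·0.8672 + 0.5·0.1328) ≈ 0.8868
After 'alert': P(compromised) = 0.6·0.8868 / (0.6·0.8868 + 0.5·0.1132) ≈ 0.9038
After 'quiet': P(compromised) = 0.4·0.9038 / (0.4·0.9038 + 0.5·0.0962) ≈ 0.8826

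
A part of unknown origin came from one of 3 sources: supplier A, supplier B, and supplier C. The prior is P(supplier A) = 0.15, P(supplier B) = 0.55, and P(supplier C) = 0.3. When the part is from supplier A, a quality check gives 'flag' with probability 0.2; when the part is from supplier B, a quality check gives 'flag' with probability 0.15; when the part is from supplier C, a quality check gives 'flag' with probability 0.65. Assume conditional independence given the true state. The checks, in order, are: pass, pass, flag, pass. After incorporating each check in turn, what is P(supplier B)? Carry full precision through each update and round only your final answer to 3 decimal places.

Apply Bayes' rule sequentially, carrying P(supplier B) forward.
After 'pass': normaliser = 0.8·0.1500 + 0.85·0.5500 + 0.35·0.3000; P(supplier A) ≈ 0.1733, P(supplier B) ≈ 0.6751, P(supplier C) ≈ 0.1516
After 'pass': normaliser = 0.8·0.1733 + 0.85·0.6751 + 0.35·0.1516; P(supplier A) ≈ 0.1811, P(supplier B) ≈ 0.7496, P(supplier C) ≈ 0.0693
After 'flag': normaliser = 0.2·0.1811 + 0.15·0.7496 + 0.65·0.0693; P(supplier A) ≈ 0.1870, P(supplier B) ≈ 0.5804, P(supplier C) ≈ 0.2326
After 'pass': normaliser = 0.8·0.1870 + 0.85·0.5804 + 0.35·0.2326; P(supplier A) ≈ 0.2065, P(supplier B) ≈ 0.6811, P(supplier C) ≈ 0.1124

0.681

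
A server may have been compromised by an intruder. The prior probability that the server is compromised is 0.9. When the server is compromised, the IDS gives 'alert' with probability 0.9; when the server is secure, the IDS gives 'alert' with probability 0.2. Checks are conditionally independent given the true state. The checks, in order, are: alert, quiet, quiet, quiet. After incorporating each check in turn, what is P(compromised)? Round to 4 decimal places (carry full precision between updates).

After 'alert': P(compromised) = 0.9·0.9000 / (0.9·0.9000 + 0.2·0.1000) ≈ 0.9759
After 'quiet': P(compromised) = 0.1·0.9759 / (0.1·0.9759 + 0.8·0.0241) ≈ 0.8351
After 'quiet': P(compromised) = 0.1·0.8351 / (0.1·0.8351 + 0.8·0.1649) ≈ 0.3876
After 'quiet': P(compromised) = 0.1·0.3876 / (0.1·0.3876 + 0.8·0.6124) ≈ 0.0733

0.0733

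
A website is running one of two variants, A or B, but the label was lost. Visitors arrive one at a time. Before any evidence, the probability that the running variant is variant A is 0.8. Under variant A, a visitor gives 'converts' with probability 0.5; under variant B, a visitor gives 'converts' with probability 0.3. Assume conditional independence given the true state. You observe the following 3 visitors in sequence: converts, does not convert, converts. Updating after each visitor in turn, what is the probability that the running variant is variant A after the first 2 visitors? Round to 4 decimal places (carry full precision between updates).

After 'converts': P(A) = 0.5·0.8000 / (0.5·0.8000 + 0.3·0.2000) ≈ 0.8696
After 'does not convert': P(A) = 0.5·0.8696 / (0.5·0.8696 + 0.7·0.1304) ≈ 0.8264

0.8264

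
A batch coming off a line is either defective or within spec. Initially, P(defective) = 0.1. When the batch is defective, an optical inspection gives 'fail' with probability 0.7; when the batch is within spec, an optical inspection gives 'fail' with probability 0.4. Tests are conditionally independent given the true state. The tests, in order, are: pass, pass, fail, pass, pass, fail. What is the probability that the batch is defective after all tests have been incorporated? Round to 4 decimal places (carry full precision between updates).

0.0208

After 'pass': P(defective) = 0.3·0.1000 / (0.3·0.1000 + 0.6·0.9000) ≈ 0.0526
After 'pass': P(defective) = 0.3·0.0526 / (0.3·0.0526 + 0.6·0.9474) ≈ 0.0270
After 'fail': P(defective) = 0.7·0.0270 / (0.7·0.0270 + 0.4·0.9730) ≈ 0.0464
After 'pass': P(defective) = 0.3·0.0464 / (0.3·0.0464 + 0.6·0.9536) ≈ 0.0237
After 'pass': P(defective) = 0.3·0.0237 / (0.3·0.0237 + 0.6·0.9763) ≈ 0.0120
After 'fail': P(defective) = 0.7·0.0120 / (0.7·0.0120 + 0.4·0.9880) ≈ 0.0208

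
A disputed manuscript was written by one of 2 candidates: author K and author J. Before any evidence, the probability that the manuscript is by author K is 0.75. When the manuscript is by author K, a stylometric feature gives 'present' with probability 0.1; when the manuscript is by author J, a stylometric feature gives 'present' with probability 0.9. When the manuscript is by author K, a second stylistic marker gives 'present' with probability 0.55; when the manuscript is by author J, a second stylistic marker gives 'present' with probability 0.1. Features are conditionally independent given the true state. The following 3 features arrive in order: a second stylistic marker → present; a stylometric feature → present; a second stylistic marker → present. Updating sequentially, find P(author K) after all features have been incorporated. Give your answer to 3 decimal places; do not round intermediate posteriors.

After a second stylistic marker='present': P(author K) = 0.55·0.7500 / (0.55·0.7500 + 0.1·0.2500) ≈ 0.9429
After a stylometric feature='present': P(author K) = 0.1·0.9429 / (0.1·0.9429 + 0.9·0.0571) ≈ 0.6471
After a second stylistic marker='present': P(author K) = 0.55·0.6471 / (0.55·0.6471 + 0.1·0.3529) ≈ 0.9098

0.910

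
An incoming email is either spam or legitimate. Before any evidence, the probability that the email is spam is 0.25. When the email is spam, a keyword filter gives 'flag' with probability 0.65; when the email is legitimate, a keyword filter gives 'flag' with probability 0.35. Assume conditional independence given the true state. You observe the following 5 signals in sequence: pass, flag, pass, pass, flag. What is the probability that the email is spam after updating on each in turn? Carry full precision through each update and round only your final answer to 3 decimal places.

After 'pass': P(spam) = 0.35·0.2500 / (0.35·0.2500 + 0.65·0.7500) ≈ 0.1522
After 'flag': P(spam) = 0.65·0.1522 / (0.65·0.1522 + 0.35·0.8478) ≈ 0.2500
After 'pass': P(spam) = 0.35·0.2500 / (0.35·0.2500 + 0.65·0.7500) ≈ 0.1522
After 'pass': P(spam) = 0.35·0.1522 / (0.35·0.1522 + 0.65·0.8478) ≈ 0.0881
After 'flag': P(spam) = 0.65·0.0881 / (0.65·0.0881 + 0.35·0.9119) ≈ 0.1522

0.152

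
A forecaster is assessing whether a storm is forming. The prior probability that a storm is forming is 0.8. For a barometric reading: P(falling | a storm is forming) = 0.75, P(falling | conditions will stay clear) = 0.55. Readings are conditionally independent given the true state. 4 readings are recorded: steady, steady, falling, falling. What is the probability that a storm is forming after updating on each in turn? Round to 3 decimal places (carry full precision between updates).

After 'steady': P(storm) = 0.25·0.8000 / (0.25·0.8000 + 0.45·0.2000) ≈ 0.6897
After 'steady': P(storm) = 0.25·0.6897 / (0.25·0.6897 + 0.45·0.3103) ≈ 0.5525
After 'falling': P(storm) = 0.75·0.5525 / (0.75·0.5525 + 0.55·0.4475) ≈ 0.6274
After 'falling': P(storm) = 0.75·0.6274 / (0.75·0.6274 + 0.55·0.3726) ≈ 0.6966

0.697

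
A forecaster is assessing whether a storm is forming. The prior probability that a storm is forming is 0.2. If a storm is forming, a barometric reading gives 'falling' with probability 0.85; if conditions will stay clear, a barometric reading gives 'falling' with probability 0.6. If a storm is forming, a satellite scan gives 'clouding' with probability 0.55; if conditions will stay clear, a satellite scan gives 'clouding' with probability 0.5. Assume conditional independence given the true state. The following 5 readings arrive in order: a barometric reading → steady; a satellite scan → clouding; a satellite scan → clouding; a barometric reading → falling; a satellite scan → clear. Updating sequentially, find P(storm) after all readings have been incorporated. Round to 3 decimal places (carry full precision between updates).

0.126

Apply Bayes' rule sequentially, carrying P(storm) forward.
After a barometric reading='steady': P(storm) = 0.15·0.2000 / (0.15·0.2000 + 0.4·0.8000) ≈ 0.0857
After a satellite scan='clouding': P(storm) = 0.55·0.0857 / (0.55·0.0857 + 0.5·0.9143) ≈ 0.0935
After a satellite scan='clouding': P(storm) = 0.55·0.0935 / (0.55·0.0935 + 0.5·0.9065) ≈ 0.1019
After a barometric reading='falling': P(storm) = 0.85·0.1019 / (0.85·0.1019 + 0.6·0.8981) ≈ 0.1385
After a satellite scan='clear': P(storm) = 0.45·0.1385 / (0.45·0.1385 + 0.5·0.8615) ≈ 0.1264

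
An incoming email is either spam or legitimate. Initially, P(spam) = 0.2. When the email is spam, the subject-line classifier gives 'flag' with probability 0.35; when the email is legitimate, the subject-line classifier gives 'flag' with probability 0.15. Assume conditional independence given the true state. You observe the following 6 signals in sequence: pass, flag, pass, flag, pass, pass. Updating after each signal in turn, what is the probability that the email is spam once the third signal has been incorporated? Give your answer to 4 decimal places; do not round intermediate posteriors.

After 'pass': P(spam) = 0.65·0.2000 / (0.65·0.2000 + 0.85·0.8000) ≈ 0.1605
After 'flag': P(spam) = 0.35·0.1605 / (0.35·0.1605 + 0.15·0.8395) ≈ 0.3085
After 'pass': P(spam) = 0.65·0.3085 / (0.65·0.3085 + 0.85·0.6915) ≈ 0.2544

0.2544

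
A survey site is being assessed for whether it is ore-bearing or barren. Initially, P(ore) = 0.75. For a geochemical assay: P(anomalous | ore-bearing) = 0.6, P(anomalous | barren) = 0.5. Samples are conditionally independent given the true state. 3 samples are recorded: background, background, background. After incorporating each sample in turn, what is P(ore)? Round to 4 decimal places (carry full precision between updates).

After 'background': P(ore) = 0.4·0.7500 / (0.4·0.7500 + 0.5·0.2500) ≈ 0.7059
After 'background': P(ore) = 0.4·0.7059 / (0.4·0.7059 + 0.5·0.2941) ≈ 0.6575
After 'background': P(ore) = 0.4·0.6575 / (0.4·0.6575 + 0.5·0.3425) ≈ 0.6057

0.6057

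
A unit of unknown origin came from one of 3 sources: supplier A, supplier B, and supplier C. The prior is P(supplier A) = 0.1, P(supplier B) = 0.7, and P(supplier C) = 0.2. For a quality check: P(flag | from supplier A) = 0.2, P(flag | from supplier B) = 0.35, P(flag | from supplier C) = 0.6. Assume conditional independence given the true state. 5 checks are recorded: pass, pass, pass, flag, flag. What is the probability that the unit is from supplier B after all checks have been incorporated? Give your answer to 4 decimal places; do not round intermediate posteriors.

0.7796

After 'pass': normaliser = 0.8·0.1000 + 0.65·0.7000 + 0.4·0.2000; P(supplier A) ≈ 0.1301, P(supplier B) ≈ 0.7398, P(supplier C) ≈ 0.1301
After 'pass': normaliser = 0.8·0.1301 + 0.65·0.7398 + 0.4·0.1301; P(supplier A) ≈ 0.1634, P(supplier B) ≈ 0.7549, P(supplier C) ≈ 0.0817
After 'pass': normaliser = 0.8·0.1634 + 0.65·0.7549 + 0.4·0.0817; P(supplier A) ≈ 0.1998, P(supplier B) ≈ 0.7502, P(supplier C) ≈ 0.0500
After 'flag': normaliser = 0.2·0.1998 + 0.35·0.7502 + 0.6·0.0500; P(supplier A) ≈ 0.1202, P(supplier B) ≈ 0.7897, P(supplier C) ≈ 0.0901
After 'flag': normaliser = 0.2·0.1202 + 0.35·0.7897 + 0.6·0.0901; P(supplier A) ≈ 0.0678, P(supplier B) ≈ 0.7796, P(supplier C) ≈ 0.1526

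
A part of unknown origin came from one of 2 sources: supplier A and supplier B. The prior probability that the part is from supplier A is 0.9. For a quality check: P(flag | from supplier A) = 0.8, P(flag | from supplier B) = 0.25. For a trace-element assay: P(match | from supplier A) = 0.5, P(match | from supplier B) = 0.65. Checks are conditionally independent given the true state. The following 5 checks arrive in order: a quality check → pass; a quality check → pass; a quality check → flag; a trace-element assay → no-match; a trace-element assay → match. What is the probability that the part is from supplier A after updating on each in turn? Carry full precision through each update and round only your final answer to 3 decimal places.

After a quality check='pass': P(supplier A) = 0.2·0.9000 / (0.2·0.9000 + 0.75·0.1000) ≈ 0.7059
After a quality check='pass': P(supplier A) = 0.2·0.7059 / (0.2·0.7059 + 0.75·0.2941) ≈ 0.3902
After a quality check='flag': P(supplier A) = 0.8·0.3902 / (0.8·0.3902 + 0.25·0.6098) ≈ 0.6719
After a trace-element assay='no-match': P(supplier A) = 0.5·0.6719 / (0.5·0.6719 + 0.35·0.3281) ≈ 0.7453
After a trace-element assay='match': P(supplier A) = 0.5·0.7453 / (0.5·0.7453 + 0.65·0.2547) ≈ 0.6924

0.692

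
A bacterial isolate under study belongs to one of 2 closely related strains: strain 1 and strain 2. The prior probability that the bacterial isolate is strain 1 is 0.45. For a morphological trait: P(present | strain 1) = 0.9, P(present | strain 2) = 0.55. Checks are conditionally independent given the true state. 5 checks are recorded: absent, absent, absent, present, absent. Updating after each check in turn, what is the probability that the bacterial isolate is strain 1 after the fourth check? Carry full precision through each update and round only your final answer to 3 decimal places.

0.014

After 'absent': P(strain 1) = 0.1·0.4500 / (0.1·0.4500 + 0.45·0.5500) ≈ 0.1538
After 'absent': P(strain 1) = 0.1·0.1538 / (0.1·0.1538 + 0.45·0.8462) ≈ 0.0388
After 'absent': P(strain 1) = 0.1·0.0388 / (0.1·0.0388 + 0.45·0.9612) ≈ 0.0089
After 'present': P(strain 1) = 0.9·0.0089 / (0.9·0.0089 + 0.55·0.9911) ≈ 0.0145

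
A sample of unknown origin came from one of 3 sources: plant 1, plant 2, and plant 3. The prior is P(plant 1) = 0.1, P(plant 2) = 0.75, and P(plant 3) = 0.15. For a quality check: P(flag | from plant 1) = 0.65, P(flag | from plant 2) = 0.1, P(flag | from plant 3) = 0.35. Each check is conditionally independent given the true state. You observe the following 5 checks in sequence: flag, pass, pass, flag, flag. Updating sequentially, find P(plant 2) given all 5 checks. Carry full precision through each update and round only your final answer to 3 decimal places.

0.091

Apply Bayes' rule sequentially, carrying P(plant 2) forward.
After 'flag': normaliser = 0.65·0.1000 + 0.1·0.7500 + 0.35·0.1500; P(plant 1) ≈ 0.3377, P(plant 2) ≈ 0.3896, P(plant 3) ≈ 0.2727
After 'pass': normaliser = 0.35·0.3377 + 0.9·0.3896 + 0.65·0.2727; P(plant 1) ≈ 0.1829, P(plant 2) ≈ 0.5427, P(plant 3) ≈ 0.2744
After 'pass': normaliser = 0.35·0.1829 + 0.9·0.5427 + 0.65·0.2744; P(plant 1) ≈ 0.0876, P(plant 2) ≈ 0.6684, P(plant 3) ≈ 0.2440
After 'flag': normaliser = 0.65·0.0876 + 0.1·0.6684 + 0.35·0.2440; P(plant 1) ≈ 0.2722, P(plant 2) ≈ 0.3195, P(plant 3) ≈ 0.4083
After 'flag': normaliser = 0.65·0.2722 + 0.1·0.3195 + 0.35·0.4083; P(plant 1) ≈ 0.5029, P(plant 2) ≈ 0.0908, P(plant 3) ≈ 0.4062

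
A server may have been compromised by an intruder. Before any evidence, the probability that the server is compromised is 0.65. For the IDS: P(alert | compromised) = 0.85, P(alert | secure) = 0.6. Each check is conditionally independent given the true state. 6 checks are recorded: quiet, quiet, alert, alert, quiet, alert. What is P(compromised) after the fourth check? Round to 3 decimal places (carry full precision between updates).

0.344

Apply Bayes' rule sequentially, carrying P(compromised) forward.
After 'quiet': P(compromised) = 0.15·0.6500 / (0.15·0.6500 + 0.4·0.3500) ≈ 0.4105
After 'quiet': P(compromised) = 0.15·0.4105 / (0.15·0.4105 + 0.4·0.5895) ≈ 0.2071
After 'alert': P(compromised) = 0.85·0.2071 / (0.85·0.2071 + 0.6·0.7929) ≈ 0.2701
After 'alert': P(compromised) = 0.85·0.2701 / (0.85·0.2701 + 0.6·0.7299) ≈ 0.3439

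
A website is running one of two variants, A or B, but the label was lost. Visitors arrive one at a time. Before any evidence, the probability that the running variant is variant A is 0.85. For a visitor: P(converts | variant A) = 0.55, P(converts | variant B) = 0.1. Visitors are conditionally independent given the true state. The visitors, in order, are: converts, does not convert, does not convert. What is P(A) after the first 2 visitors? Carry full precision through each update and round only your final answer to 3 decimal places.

Apply Bayes' rule sequentially, carrying P(A) forward.
After 'converts': P(A) = 0.55·0.8500 / (0.55·0.8500 + 0.1·0.1500) ≈ 0.9689
After 'does not convert': P(A) = 0.45·0.9689 / (0.45·0.9689 + 0.9·0.0311) ≈ 0.9397

0.940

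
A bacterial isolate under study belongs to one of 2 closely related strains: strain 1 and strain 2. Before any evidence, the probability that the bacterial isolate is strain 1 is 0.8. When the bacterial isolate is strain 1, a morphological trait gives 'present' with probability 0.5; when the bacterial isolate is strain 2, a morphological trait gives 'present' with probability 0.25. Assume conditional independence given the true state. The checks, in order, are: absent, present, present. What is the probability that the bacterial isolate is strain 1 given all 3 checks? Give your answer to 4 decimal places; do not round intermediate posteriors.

Apply Bayes' rule sequentially, carrying P(strain 1) forward.
After 'absent': P(strain 1) = 0.5·0.8000 / (0.5·0.8000 + 0.75·0.2000) ≈ 0.7273
After 'present': P(strain 1) = 0.5·0.7273 / (0.5·0.7273 + 0.25·0.2727) ≈ 0.8421
After 'present': P(strain 1) = 0.5·0.8421 / (0.5·0.8421 + 0.25·0.1579) ≈ 0.9143

0.9143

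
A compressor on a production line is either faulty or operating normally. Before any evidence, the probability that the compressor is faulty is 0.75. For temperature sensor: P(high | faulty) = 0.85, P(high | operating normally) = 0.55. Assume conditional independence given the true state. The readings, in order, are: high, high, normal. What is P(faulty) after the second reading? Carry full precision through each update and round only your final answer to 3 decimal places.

Each posterior becomes the prior for the next update.
After 'high': P(faulty) = 0.85·0.7500 / (0.85·0.7500 + 0.55·0.2500) ≈ 0.8226
After 'high': P(faulty) = 0.85·0.8226 / (0.85·0.8226 + 0.55·0.1774) ≈ 0.8775

0.878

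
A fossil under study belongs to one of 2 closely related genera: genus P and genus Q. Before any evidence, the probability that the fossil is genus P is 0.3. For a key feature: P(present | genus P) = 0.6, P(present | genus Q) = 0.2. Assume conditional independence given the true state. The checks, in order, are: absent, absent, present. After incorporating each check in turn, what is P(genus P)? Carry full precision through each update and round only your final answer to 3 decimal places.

0.243

Each posterior becomes the prior for the next update.
After 'absent': P(genus P) = 0.4·0.3000 / (0.4·0.3000 + 0.8·0.7000) ≈ 0.1765
After 'absent': P(genus P) = 0.4·0.1765 / (0.4·0.1765 + 0.8·0.8235) ≈ 0.0968
After 'present': P(genus P) = 0.6·0.0968 / (0.6·0.0968 + 0.2·0.9032) ≈ 0.2432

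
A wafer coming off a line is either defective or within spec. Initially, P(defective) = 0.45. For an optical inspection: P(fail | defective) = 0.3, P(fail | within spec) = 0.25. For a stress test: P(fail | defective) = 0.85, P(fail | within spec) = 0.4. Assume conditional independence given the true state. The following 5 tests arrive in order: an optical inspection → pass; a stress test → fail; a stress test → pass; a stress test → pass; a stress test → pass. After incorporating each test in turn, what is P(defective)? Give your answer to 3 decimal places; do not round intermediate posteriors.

After an optical inspection='pass': P(defective) = 0.7·0.4500 / (0.7·0.4500 + 0.75·0.5500) ≈ 0.4330
After a stress test='fail': P(defective) = 0.85·0.4330 / (0.85·0.4330 + 0.4·0.5670) ≈ 0.6187
After a stress test='pass': P(defective) = 0.15·0.6187 / (0.15·0.6187 + 0.6·0.3813) ≈ 0.2886
After a stress test='pass': P(defective) = 0.15·0.2886 / (0.15·0.2886 + 0.6·0.7114) ≈ 0.0921
After a stress test='pass': P(defective) = 0.15·0.0921 / (0.15·0.0921 + 0.6·0.9079) ≈ 0.0247

0.025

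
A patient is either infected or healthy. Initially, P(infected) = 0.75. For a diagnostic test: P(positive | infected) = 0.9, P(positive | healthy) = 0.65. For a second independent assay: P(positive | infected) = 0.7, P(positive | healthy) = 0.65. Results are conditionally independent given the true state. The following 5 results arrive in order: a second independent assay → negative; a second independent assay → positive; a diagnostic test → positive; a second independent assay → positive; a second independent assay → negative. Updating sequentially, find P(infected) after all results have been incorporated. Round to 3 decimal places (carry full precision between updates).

After a second independent assay='negative': P(infected) = 0.3·0.7500 / (0.3·0.7500 + 0.35·0.2500) ≈ 0.7200
After a second independent assay='positive': P(infected) = 0.7·0.7200 / (0.7·0.7200 + 0.65·0.2800) ≈ 0.7347
After a diagnostic test='positive': P(infected) = 0.9·0.7347 / (0.9·0.7347 + 0.65·0.2653) ≈ 0.7931
After a second independent assay='positive': P(infected) = 0.7·0.7931 / (0.7·0.7931 + 0.65·0.2069) ≈ 0.8050
After a second independent assay='negative': P(infected) = 0.3·0.8050 / (0.3·0.8050 + 0.35·0.1950) ≈ 0.7797

0.780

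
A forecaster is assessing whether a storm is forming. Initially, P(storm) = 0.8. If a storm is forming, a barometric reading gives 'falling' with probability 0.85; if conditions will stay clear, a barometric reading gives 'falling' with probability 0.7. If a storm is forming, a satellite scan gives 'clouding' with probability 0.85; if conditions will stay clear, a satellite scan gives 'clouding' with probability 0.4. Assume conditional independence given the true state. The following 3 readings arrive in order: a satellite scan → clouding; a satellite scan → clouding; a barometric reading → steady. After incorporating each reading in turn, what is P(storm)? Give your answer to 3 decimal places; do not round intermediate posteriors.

After a satellite scan='clouding': P(storm) = 0.85·0.8000 / (0.85·0.8000 + 0.4·0.2000) ≈ 0.8947
After a satellite scan='clouding': P(storm) = 0.85·0.8947 / (0.85·0.8947 + 0.4·0.1053) ≈ 0.9475
After a barometric reading='steady': P(storm) = 0.15·0.9475 / (0.15·0.9475 + 0.3·0.0525) ≈ 0.9003

0.900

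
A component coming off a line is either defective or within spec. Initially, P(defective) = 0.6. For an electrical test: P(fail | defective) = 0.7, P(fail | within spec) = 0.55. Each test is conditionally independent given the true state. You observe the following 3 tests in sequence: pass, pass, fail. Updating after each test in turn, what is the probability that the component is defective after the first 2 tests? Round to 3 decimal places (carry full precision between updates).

0.400

After 'pass': P(defective) = 0.3·0.6000 / (0.3·0.6000 + 0.45·0.4000) ≈ 0.5000
After 'pass': P(defective) = 0.3·0.5000 / (0.3·0.5000 + 0.45·0.5000) ≈ 0.4000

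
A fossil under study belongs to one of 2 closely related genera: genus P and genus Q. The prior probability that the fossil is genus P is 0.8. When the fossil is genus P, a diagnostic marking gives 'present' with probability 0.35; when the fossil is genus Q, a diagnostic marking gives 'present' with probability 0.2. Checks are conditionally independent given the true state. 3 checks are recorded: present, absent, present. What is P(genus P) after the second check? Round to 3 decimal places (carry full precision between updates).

After 'present': P(genus P) = 0.35·0.8000 / (0.35·0.8000 + 0.2·0.2000) ≈ 0.8750
After 'absent': P(genus P) = 0.65·0.8750 / (0.65·0.8750 + 0.8·0.1250) ≈ 0.8505

0.850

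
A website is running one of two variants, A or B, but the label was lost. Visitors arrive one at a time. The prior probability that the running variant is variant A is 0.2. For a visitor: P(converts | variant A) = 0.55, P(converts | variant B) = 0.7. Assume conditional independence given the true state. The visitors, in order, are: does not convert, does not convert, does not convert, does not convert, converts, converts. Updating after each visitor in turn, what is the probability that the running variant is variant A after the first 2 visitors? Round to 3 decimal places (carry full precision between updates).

After 'does not convert': P(A) = 0.45·0.2000 / (0.45·0.2000 + 0.3·0.8000) ≈ 0.2727
After 'does not convert': P(A) = 0.45·0.2727 / (0.45·0.2727 + 0.3·0.7273) ≈ 0.3600

0.360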